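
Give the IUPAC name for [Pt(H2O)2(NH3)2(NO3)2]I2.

The 2 iodide counter-ions carry a total charge of -2, so each complex ion is 2+.
Ligand charges: 2×aqua (neutral), 2×nitrato (-1 each), 2×ammine (neutral); total -2. So Pt + (-2) = 2+, giving Pt = +4.
Ligands are named alphabetically: ammine before aqua before nitrato.

diamminediaquadinitratoplatinum(IV) iodide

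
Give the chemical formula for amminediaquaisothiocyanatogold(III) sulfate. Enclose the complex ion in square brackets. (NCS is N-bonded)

[Au(H2O)2(NCS)(NH3)]SO4

Ligands: 2 aqua (H2O, neutral), 1 isothiocyanato (NCS, -1), 1 ammine (NH3, neutral). Ligand charge sum = -1.
Charge balance with sulfate (-2) requires 1 complex ion per 1 sulfate.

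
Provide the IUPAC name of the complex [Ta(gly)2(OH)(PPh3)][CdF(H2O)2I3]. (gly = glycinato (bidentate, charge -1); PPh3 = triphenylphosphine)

Both ions are complex: the cation is named first with the plain metal name, the anion second with the -ate form; each ion's ligands are alphabetised independently.
Cadmium is always +2 in its complexes; the anion's ligand charges sum to -4, so the complex anion is 2−.
A 1:1 salt means the cation carries the equal and opposite charge, 2+.
Cation: ligand charges sum to -3; for the ion to be 2+, Ta = +5.

bis(glycinato)hydroxo(triphenylphosphine)tantalum(V) diaquafluorotriiodocadmate(II)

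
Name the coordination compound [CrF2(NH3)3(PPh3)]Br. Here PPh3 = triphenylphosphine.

triamminedifluoro(triphenylphosphine)chromium(III) bromide

The 1 bromide counter-ion carries a total charge of -1, so each complex ion is 1+.
Ligand charges: 3×ammine (neutral), 1×triphenylphosphine (neutral), 2×fluoro (-1 each); total -2. So Cr + (-2) = 1+, giving Cr = +3.
Ligands are named alphabetically: ammine before fluoro before triphenylphosphine.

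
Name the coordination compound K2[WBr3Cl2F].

potassium tribromodichlorofluorotungstate(IV)

The 2 potassium counter-ions carry a total charge of +2, so each complex ion is 2−.
Ligand charges: 3×bromo (-1 each), 2×chloro (-1 each), 1×fluoro (-1 each); total -6. So W + (-6) = 2−, giving W = +4.
Ligands are named alphabetically: bromo before chloro before fluoro.
The complex ion is anionic, so tungsten takes the -ate form tungstate(IV).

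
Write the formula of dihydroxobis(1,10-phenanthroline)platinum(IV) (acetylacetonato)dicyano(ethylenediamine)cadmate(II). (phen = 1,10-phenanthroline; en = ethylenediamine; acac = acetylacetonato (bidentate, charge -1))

[Pt(OH)2(phen)2][Cd(acac)(CN)2(en)]2

Cation [Pt…]: ligand charges -2, Pt(IV) ⇒ ion charge 2+.
Anion [Cd…]: ligand charges -3, Cd(II) ⇒ ion charge 1−.
One 2+ cation requires 2 of the 1− anion.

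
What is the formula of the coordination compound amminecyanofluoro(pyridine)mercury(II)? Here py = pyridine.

Ligands: 1 cyano (CN, -1), 1 ammine (NH3, neutral), 1 fluoro (F, -1), 1 pyridine (py, neutral). Ligand charge sum = -2.
With Hg in oxidation state +2, the complex ion is [Hg...].

[Hg(CN)F(NH3)(py)]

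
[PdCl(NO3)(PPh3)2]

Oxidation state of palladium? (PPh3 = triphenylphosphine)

+2

No counter-ion: the bracketed complex is neutral.
Ligand charges: 2×PPh3 neutral; 1×NO3 = -1; 1×Cl = -1; sum -2.
Pd + (-2) = 0 ⇒ Pd is +2.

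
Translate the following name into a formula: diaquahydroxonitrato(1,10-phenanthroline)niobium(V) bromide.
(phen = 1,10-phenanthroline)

[Nb(H2O)2(NO3)(OH)(phen)]Br3

Ligands: 1 hydroxo (OH, -1), 1 1,10-phenanthroline (phen, neutral), 1 nitrato (NO3, -1), 2 aqua (H2O, neutral). Ligand charge sum = -2.
Charge balance with bromide (-1) requires 1 complex ion per 3 bromide.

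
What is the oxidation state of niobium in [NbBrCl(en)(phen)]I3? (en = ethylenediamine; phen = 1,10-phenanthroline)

3 iodide outside the brackets (-1 each) → the complex ion is 3+.
Ligand charges: 1×Br = -1; 1×Cl = -1; 1×en neutral; 1×phen neutral; sum -2.
Nb + (-2) = 3+ ⇒ Nb is +5.

+5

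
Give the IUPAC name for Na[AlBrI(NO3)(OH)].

sodium bromohydroxoiodonitratoaluminate(III)

The 1 sodium counter-ion carries a total charge of +1, so each complex ion is 1−.
Ligand charges: 1×iodo (-1 each), 1×hydroxo (-1 each), 1×nitrato (-1 each), 1×bromo (-1 each); total -4. So Al + (-4) = 1−, giving Al = +3.
Ligands are named alphabetically: bromo before hydroxo before iodo before nitrato.
The complex ion is anionic, so aluminium takes the -ate form aluminate(III).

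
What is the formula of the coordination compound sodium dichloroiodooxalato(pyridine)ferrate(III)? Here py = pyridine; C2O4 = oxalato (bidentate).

Na2[Fe(C2O4)Cl2I(py)]

Ligands: 1 pyridine (py, neutral), 1 oxalato (C2O4, -2), 2 chloro (Cl, -1), 1 iodo (I, -1). Ligand charge sum = -5.
Charge balance with sodium (+1) requires 1 complex ion per 2 sodium.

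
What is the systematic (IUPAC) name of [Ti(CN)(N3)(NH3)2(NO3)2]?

diammineazidocyanodinitratotitanium(IV)

There is no counter-ion, so the complex is neutral overall.
Ligand charges: 2×nitrato (-1 each), 2×ammine (neutral), 1×azido (-1 each), 1×cyano (-1 each); total -4. So Ti + (-4) = 0, giving Ti = +4.
Ligands are named alphabetically: ammine before azido before cyano before nitrato.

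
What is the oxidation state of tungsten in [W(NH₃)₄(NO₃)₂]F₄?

4 fluoride outside the brackets (-1 each) → the complex ion is 4+.
Ligand charges: 2×NO3 = -2; 4×NH3 neutral; sum -2.
W + (-2) = 4+ ⇒ W is +6.

+6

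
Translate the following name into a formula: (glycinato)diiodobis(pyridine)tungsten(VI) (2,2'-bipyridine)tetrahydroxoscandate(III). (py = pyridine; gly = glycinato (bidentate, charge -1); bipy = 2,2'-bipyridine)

[W(gly)I2(py)2][Sc(bipy)(OH)4]3

Cation [W…]: ligand charges -3, W(VI) ⇒ ion charge 3+.
Anion [Sc…]: ligand charges -4, Sc(III) ⇒ ion charge 1−.
One 3+ cation requires 3 of the 1− anion.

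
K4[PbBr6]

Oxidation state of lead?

+2

4 potassium outside the brackets (+1 each) → the complex ion is 4−.
Ligand charges: 6×Br = -6; sum -6.
Pb + (-6) = 4− ⇒ Pb is +2.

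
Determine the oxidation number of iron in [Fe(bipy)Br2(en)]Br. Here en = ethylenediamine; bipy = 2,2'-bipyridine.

+3

1 bromide outside the brackets (-1 each) → the complex ion is 1+.
Ligand charges: 2×Br = -2; 1×en neutral; 1×bipy neutral; sum -2.
Fe + (-2) = 1+ ⇒ Fe is +3.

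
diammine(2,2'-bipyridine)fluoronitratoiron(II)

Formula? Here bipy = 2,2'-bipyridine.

[Fe(bipy)F(NH3)2(NO3)]

Ligands: 1 nitrato (NO3, -1), 2 ammine (NH3, neutral), 1 fluoro (F, -1), 1 2,2'-bipyridine (bipy, neutral). Ligand charge sum = -2.
With Fe in oxidation state +2, the complex ion is [Fe...].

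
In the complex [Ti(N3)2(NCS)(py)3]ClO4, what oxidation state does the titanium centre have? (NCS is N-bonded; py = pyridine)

+4

1 perchlorate outside the brackets (-1 each) → the complex ion is 1+.
Ligand charges: 2×N3 = -2; 1×NCS = -1; 3×py neutral; sum -3.
Ti + (-3) = 1+ ⇒ Ti is +4.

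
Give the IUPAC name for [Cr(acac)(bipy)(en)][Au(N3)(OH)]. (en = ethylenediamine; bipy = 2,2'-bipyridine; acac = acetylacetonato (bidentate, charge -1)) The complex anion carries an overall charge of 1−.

Both ions are complex: the cation is named first with the plain metal name, the anion second with the -ate form; each ion's ligands are alphabetised independently.
The complex anion is given as 1−; its ligand charges sum to -2, so Au = +1.
A 1:1 salt means the cation carries the equal and opposite charge, 1+.
Cation: ligand charges sum to -1; for the ion to be 1+, Cr = +2.

(acetylacetonato)(2,2'-bipyridine)(ethylenediamine)chromium(II) azidohydroxoaurate(I)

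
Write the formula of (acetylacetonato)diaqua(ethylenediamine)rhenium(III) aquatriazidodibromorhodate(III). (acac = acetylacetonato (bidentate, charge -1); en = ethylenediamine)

[Re(acac)(en)(H2O)2][RhBr2(H2O)(N3)3]

Cation [Re…]: ligand charges -1, Re(III) ⇒ ion charge 2+.
Anion [Rh…]: ligand charges -5, Rh(III) ⇒ ion charge 2−.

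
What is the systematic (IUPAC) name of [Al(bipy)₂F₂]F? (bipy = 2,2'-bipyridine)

The 1 fluoride counter-ion carries a total charge of -1, so each complex ion is 1+.
Ligand charges: 2×2,2'-bipyridine (neutral), 2×fluoro (-1 each); total -2. So Al + (-2) = 1+, giving Al = +3.
Ligands are named alphabetically: bipyridine before fluoro.

bis(2,2'-bipyridine)difluoroaluminium(III) fluoride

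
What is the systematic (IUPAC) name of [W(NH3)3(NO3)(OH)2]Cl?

triamminedihydroxonitratotungsten(IV) chloride

The 1 chloride counter-ion carries a total charge of -1, so each complex ion is 1+.
Ligand charges: 1×nitrato (-1 each), 3×ammine (neutral), 2×hydroxo (-1 each); total -3. So W + (-3) = 1+, giving W = +4.
Ligands are named alphabetically: ammine before hydroxo before nitrato.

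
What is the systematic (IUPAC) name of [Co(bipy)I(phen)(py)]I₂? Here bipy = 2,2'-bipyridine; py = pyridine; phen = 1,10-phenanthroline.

The 2 iodide counter-ions carry a total charge of -2, so each complex ion is 2+.
Ligand charges: 1×2,2'-bipyridine (neutral), 1×iodo (-1 each), 1×pyridine (neutral), 1×1,10-phenanthroline (neutral); total -1. So Co + (-1) = 2+, giving Co = +3.
Ligands are named alphabetically: bipyridine before iodo before phenanthroline before pyridine.

(2,2'-bipyridine)iodo(1,10-phenanthroline)(pyridine)cobalt(III) iodide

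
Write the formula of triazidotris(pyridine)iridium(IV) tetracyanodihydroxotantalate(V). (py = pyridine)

Cation [Ir…]: ligand charges -3, Ir(IV) ⇒ ion charge 1+.
Anion [Ta…]: ligand charges -6, Ta(V) ⇒ ion charge 1−.

[Ir(N3)3(py)3][Ta(CN)4(OH)2]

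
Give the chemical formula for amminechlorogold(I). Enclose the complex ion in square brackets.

Ligands: 1 chloro (Cl, -1), 1 ammine (NH3, neutral). Ligand charge sum = -1.
With Au in oxidation state +1, the complex ion is [Au...].

[AuCl(NH3)]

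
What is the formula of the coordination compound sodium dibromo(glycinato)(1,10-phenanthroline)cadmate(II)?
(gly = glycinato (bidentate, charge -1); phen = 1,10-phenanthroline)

Na[CdBr2(gly)(phen)]

Ligands: 2 bromo (Br, -1), 1 glycinato (gly, -1), 1 1,10-phenanthroline (phen, neutral). Ligand charge sum = -3.
Charge balance with sodium (+1) requires 1 complex ion per 1 sodium.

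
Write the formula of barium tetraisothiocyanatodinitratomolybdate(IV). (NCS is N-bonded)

Ba[Mo(NCS)4(NO3)2]

Ligands: 2 nitrato (NO3, -1), 4 isothiocyanato (NCS, -1). Ligand charge sum = -6.
With Mo in oxidation state +4, the complex ion is [Mo...]^2−.
Charge balance with barium (+2) requires 1 complex ion per 1 barium.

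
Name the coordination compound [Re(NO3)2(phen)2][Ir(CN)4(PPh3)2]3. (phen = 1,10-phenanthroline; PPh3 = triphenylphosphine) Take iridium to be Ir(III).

dinitratobis(1,10-phenanthroline)rhenium(V) tetracyanobis(triphenylphosphine)iridate(III)

Both ions are complex: the cation is named first with the plain metal name, the anion second with the -ate form; each ion's ligands are alphabetised independently.
Ir is given as +3; the anion's ligand charges sum to -4, so the complex anion is 1−.
With 3 anions per cation, the cation must be 3×1 = 3+.
Cation: ligand charges sum to -2; for the ion to be 3+, Re = +5.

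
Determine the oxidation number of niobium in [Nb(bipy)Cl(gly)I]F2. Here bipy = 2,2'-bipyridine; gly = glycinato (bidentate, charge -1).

2 fluoride outside the brackets (-1 each) → the complex ion is 2+.
Ligand charges: 1×Cl = -1; 1×bipy neutral; 1×I = -1; 1×gly = -1; sum -3.
Nb + (-3) = 2+ ⇒ Nb is +5.

+5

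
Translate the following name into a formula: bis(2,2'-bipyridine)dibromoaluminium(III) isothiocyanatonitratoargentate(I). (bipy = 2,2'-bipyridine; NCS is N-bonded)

[Al(bipy)2Br2][Ag(NCS)(NO3)]

Cation [Al…]: ligand charges -2, Al(III) ⇒ ion charge 1+.
Anion [Ag…]: ligand charges -2, Ag(I) ⇒ ion charge 1−.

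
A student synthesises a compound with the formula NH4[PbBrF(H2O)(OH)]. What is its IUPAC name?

ammonium aquabromofluorohydroxoplumbate(II)

The 1 ammonium counter-ion carries a total charge of +1, so each complex ion is 1−.
Ligand charges: 1×bromo (-1 each), 1×hydroxo (-1 each), 1×aqua (neutral), 1×fluoro (-1 each); total -3. So Pb + (-3) = 1−, giving Pb = +2.
Ligands are named alphabetically: aqua before bromo before fluoro before hydroxo.
The complex ion is anionic, so lead takes the -ate form plumbate(II).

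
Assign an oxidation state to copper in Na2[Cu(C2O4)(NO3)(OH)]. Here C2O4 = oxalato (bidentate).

2 sodium outside the brackets (+1 each) → the complex ion is 2−.
Ligand charges: 1×NO3 = -1; 1×OH = -1; 1×C2O4 = -2; sum -4.
Cu + (-4) = 2− ⇒ Cu is +2.

+2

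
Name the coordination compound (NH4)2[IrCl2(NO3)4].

The 2 ammonium counter-ions carry a total charge of +2, so each complex ion is 2−.
Ligand charges: 2×chloro (-1 each), 4×nitrato (-1 each); total -6. So Ir + (-6) = 2−, giving Ir = +4.
Ligands are named alphabetically: chloro before nitrato.
The complex ion is anionic, so iridium takes the -ate form iridate(IV).

ammonium dichlorotetranitratoiridate(IV)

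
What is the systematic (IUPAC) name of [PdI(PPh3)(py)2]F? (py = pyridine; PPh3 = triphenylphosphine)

The 1 fluoride counter-ion carries a total charge of -1, so each complex ion is 1+.
Ligand charges: 2×pyridine (neutral), 1×iodo (-1 each), 1×triphenylphosphine (neutral); total -1. So Pd + (-1) = 1+, giving Pd = +2.
Ligands are named alphabetically: iodo before pyridine before triphenylphosphine.

iodobis(pyridine)(triphenylphosphine)palladium(II) fluoride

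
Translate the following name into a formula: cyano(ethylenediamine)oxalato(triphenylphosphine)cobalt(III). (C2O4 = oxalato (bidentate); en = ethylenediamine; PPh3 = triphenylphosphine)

Ligands: 1 oxalato (C2O4, -2), 1 ethylenediamine (en, neutral), 1 cyano (CN, -1), 1 triphenylphosphine (PPh3, neutral). Ligand charge sum = -3.
With Co in oxidation state +3, the complex ion is [Co...].

[Co(C2O4)(CN)(en)(PPh3)]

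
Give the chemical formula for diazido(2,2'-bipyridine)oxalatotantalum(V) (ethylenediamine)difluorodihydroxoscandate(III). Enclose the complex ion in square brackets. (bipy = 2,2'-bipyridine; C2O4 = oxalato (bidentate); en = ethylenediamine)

Cation [Ta…]: ligand charges -4, Ta(V) ⇒ ion charge 1+.
Anion [Sc…]: ligand charges -4, Sc(III) ⇒ ion charge 1−.
One 1+ cation balances one 1− anion.

[Ta(bipy)(C2O4)(N3)2][Sc(en)F2(OH)2]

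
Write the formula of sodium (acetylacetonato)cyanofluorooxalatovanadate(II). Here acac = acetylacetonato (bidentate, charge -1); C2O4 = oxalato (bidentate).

Ligands: 1 fluoro (F, -1), 1 acetylacetonato (acac, -1), 1 cyano (CN, -1), 1 oxalato (C2O4, -2). Ligand charge sum = -5.
With V in oxidation state +2, the complex ion is [V...]^3−.
Charge balance with sodium (+1) requires 1 complex ion per 3 sodium.

Na3[V(acac)(C2O4)(CN)F]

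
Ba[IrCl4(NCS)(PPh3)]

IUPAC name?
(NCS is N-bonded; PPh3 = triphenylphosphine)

The 1 barium counter-ion carries a total charge of +2, so each complex ion is 2−.
Ligand charges: 4×chloro (-1 each), 1×isothiocyanato (-1 each), 1×triphenylphosphine (neutral); total -5. So Ir + (-5) = 2−, giving Ir = +3.
Ligands are named alphabetically: chloro before isothiocyanato before triphenylphosphine.
The complex ion is anionic, so iridium takes the -ate form iridate(III).

barium tetrachloroisothiocyanato(triphenylphosphine)iridate(III)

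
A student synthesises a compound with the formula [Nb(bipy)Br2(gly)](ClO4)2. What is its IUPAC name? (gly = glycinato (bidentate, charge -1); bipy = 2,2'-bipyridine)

The 2 perchlorate counter-ions carry a total charge of -2, so each complex ion is 2+.
Ligand charges: 1×glycinato (-1 each), 1×2,2'-bipyridine (neutral), 2×bromo (-1 each); total -3. So Nb + (-3) = 2+, giving Nb = +5.
Ligands are named alphabetically: bipyridine before bromo before glycinato.

(2,2'-bipyridine)dibromo(glycinato)niobium(V) perchlorate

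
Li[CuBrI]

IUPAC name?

lithium bromoiodocuprate(I)

The 1 lithium counter-ion carries a total charge of +1, so each complex ion is 1−.
Ligand charges: 1×bromo (-1 each), 1×iodo (-1 each); total -2. So Cu + (-2) = 1−, giving Cu = +1.
Ligands are named alphabetically: bromo before iodo.
The complex ion is anionic, so copper takes the -ate form cuprate(I).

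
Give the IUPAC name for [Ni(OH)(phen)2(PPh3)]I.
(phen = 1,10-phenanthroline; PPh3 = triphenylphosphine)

The 1 iodide counter-ion carries a total charge of -1, so each complex ion is 1+.
Ligand charges: 2×1,10-phenanthroline (neutral), 1×triphenylphosphine (neutral), 1×hydroxo (-1 each); total -1. So Ni + (-1) = 1+, giving Ni = +2.
Ligands are named alphabetically: hydroxo before phenanthroline before triphenylphosphine.

hydroxobis(1,10-phenanthroline)(triphenylphosphine)nickel(II) iodide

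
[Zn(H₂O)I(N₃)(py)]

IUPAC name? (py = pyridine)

There is no counter-ion, so the complex is neutral overall.
Ligand charges: 1×pyridine (neutral), 1×iodo (-1 each), 1×aqua (neutral), 1×azido (-1 each); total -2. So Zn + (-2) = 0, giving Zn = +2.
Ligands are named alphabetically: aqua before azido before iodo before pyridine.

aquaazidoiodo(pyridine)zinc(II)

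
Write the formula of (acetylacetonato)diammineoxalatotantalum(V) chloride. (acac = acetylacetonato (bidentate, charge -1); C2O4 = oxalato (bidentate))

[Ta(acac)(C2O4)(NH3)2]Cl2

Ligands: 1 acetylacetonato (acac, -1), 2 ammine (NH3, neutral), 1 oxalato (C2O4, -2). Ligand charge sum = -3.
With Ta in oxidation state +5, the complex ion is [Ta...]^2+.
Charge balance with chloride (-1) requires 1 complex ion per 2 chloride.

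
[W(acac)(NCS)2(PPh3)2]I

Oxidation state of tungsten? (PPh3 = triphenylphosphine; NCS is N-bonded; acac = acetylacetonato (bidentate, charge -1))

+4

1 iodide outside the brackets (-1 each) → the complex ion is 1+.
Ligand charges: 2×PPh3 neutral; 2×NCS = -2; 1×acac = -1; sum -3.
W + (-3) = 1+ ⇒ W is +4.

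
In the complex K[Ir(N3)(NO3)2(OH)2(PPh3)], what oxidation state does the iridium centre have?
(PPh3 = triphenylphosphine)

+4

1 potassium outside the brackets (+1 each) → the complex ion is 1−.
Ligand charges: 2×OH = -2; 2×NO3 = -2; 1×N3 = -1; 1×PPh3 neutral; sum -5.
Ir + (-5) = 1− ⇒ Ir is +4.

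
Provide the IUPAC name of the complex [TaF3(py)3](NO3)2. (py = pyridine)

trifluorotris(pyridine)tantalum(V) nitrate

The 2 nitrate counter-ions carry a total charge of -2, so each complex ion is 2+.
Ligand charges: 3×pyridine (neutral), 3×fluoro (-1 each); total -3. So Ta + (-3) = 2+, giving Ta = +5.
Ligands are named alphabetically: fluoro before pyridine.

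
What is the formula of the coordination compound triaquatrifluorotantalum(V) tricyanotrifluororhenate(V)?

[TaF3(H2O)3][Re(CN)3F3]2

Cation [Ta…]: ligand charges -3, Ta(V) ⇒ ion charge 2+.
Anion [Re…]: ligand charges -6, Re(V) ⇒ ion charge 1−.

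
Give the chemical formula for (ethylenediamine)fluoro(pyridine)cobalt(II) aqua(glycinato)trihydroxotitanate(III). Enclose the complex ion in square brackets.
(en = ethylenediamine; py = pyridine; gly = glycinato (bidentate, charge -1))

Cation [Co…]: ligand charges -1, Co(II) ⇒ ion charge 1+.
Anion [Ti…]: ligand charges -4, Ti(III) ⇒ ion charge 1−.
One 1+ cation balances one 1− anion.

[Co(en)F(py)][Ti(gly)(H2O)(OH)3]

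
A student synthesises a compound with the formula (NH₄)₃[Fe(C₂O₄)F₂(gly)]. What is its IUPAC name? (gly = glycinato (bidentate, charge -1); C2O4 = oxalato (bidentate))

The 3 ammonium counter-ions carry a total charge of +3, so each complex ion is 3−.
Ligand charges: 2×fluoro (-1 each), 1×glycinato (-1 each), 1×oxalato (-2 each); total -5. So Fe + (-5) = 3−, giving Fe = +2.
The complex ion is anionic, so iron takes the -ate form ferrate(II).

ammonium difluoro(glycinato)oxalatoferrate(II)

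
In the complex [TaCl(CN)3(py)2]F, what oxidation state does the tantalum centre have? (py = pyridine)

+5

1 fluoride outside the brackets (-1 each) → the complex ion is 1+.
Ligand charges: 2×py neutral; 1×Cl = -1; 3×CN = -3; sum -4.
Ta + (-4) = 1+ ⇒ Ta is +5.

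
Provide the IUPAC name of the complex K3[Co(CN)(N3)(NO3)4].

The 3 potassium counter-ions carry a total charge of +3, so each complex ion is 3−.
Ligand charges: 1×cyano (-1 each), 4×nitrato (-1 each), 1×azido (-1 each); total -6. So Co + (-6) = 3−, giving Co = +3.
Ligands are named alphabetically: azido before cyano before nitrato.
The complex ion is anionic, so cobalt takes the -ate form cobaltate(III).

potassium azidocyanotetranitratocobaltate(III)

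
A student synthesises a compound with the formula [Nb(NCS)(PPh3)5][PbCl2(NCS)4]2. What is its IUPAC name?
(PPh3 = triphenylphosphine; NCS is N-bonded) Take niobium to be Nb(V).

Nb is given as +5; the cation's ligand charges sum to -1, so the complex cation is 4+.
With 2 anions per cation, each anion must be 4/2 = 2−.
Anion: ligand charges sum to -6; for the ion to be 2−, Pb = +4.

isothiocyanatopentakis(triphenylphosphine)niobium(V) dichlorotetraisothiocyanatoplumbate(IV)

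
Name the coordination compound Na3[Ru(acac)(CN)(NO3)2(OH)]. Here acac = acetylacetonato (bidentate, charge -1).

sodium (acetylacetonato)cyanohydroxodinitratoruthenate(II)

The 3 sodium counter-ions carry a total charge of +3, so each complex ion is 3−.
Ligand charges: 1×acetylacetonato (-1 each), 1×hydroxo (-1 each), 1×cyano (-1 each), 2×nitrato (-1 each); total -5. So Ru + (-5) = 3−, giving Ru = +2.
The complex ion is anionic, so ruthenium takes the -ate form ruthenate(II).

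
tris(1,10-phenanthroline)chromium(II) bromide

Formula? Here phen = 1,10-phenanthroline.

[Cr(phen)3]Br2

Ligands: 3 1,10-phenanthroline (phen, neutral). Ligand charge sum = 0.
With Cr in oxidation state +2, the complex ion is [Cr...]^2+.
Charge balance with bromide (-1) requires 1 complex ion per 2 bromide.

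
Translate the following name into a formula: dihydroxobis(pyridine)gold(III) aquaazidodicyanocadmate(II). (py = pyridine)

[Au(OH)2(py)2][Cd(CN)2(H2O)(N3)]

Cation [Au…]: ligand charges -2, Au(III) ⇒ ion charge 1+.
Anion [Cd…]: ligand charges -3, Cd(II) ⇒ ion charge 1−.
One 1+ cation balances one 1− anion.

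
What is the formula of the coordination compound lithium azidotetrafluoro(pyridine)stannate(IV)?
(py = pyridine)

Ligands: 4 fluoro (F, -1), 1 pyridine (py, neutral), 1 azido (N3, -1). Ligand charge sum = -5.
Charge balance with lithium (+1) requires 1 complex ion per 1 lithium.

Li[SnF4(N3)(py)]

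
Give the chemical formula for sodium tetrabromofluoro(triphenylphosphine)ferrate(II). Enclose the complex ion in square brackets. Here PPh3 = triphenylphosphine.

Na3[FeBr4F(PPh3)]

Ligands: 4 bromo (Br, -1), 1 fluoro (F, -1), 1 triphenylphosphine (PPh3, neutral). Ligand charge sum = -5.
With Fe in oxidation state +2, the complex ion is [Fe...]^3−.
Charge balance with sodium (+1) requires 1 complex ion per 3 sodium.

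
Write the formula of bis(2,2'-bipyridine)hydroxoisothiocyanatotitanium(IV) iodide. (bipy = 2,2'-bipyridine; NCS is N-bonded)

Ligands: 2 2,2'-bipyridine (bipy, neutral), 1 isothiocyanato (NCS, -1), 1 hydroxo (OH, -1). Ligand charge sum = -2.
Charge balance with iodide (-1) requires 1 complex ion per 2 iodide.

[Ti(bipy)2(NCS)(OH)]I2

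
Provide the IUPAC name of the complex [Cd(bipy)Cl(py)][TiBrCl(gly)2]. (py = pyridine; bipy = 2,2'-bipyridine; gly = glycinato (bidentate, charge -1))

(2,2'-bipyridine)chloro(pyridine)cadmium(II) bromochlorobis(glycinato)titanate(III)

Both ions are complex: the cation is named first with the plain metal name, the anion second with the -ate form; each ion's ligands are alphabetised independently.
Cadmium is always +2 in its complexes; the cation's ligand charges sum to -1, so the complex cation is 1+.
A 1:1 salt means the anion carries the equal and opposite charge, 1−.
Anion: ligand charges sum to -4; for the ion to be 1−, Ti = +3.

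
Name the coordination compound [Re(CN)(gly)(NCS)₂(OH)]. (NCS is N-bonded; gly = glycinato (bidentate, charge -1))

cyano(glycinato)hydroxodiisothiocyanatorhenium(V)

There is no counter-ion, so the complex is neutral overall.
Ligand charges: 2×isothiocyanato (-1 each), 1×hydroxo (-1 each), 1×glycinato (-1 each), 1×cyano (-1 each); total -5. So Re + (-5) = 0, giving Re = +5.
Ligands are named alphabetically: cyano before glycinato before hydroxo before isothiocyanato.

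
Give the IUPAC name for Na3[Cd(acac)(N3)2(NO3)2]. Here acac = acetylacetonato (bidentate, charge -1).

sodium (acetylacetonato)diazidodinitratocadmate(II)

The 3 sodium counter-ions carry a total charge of +3, so each complex ion is 3−.
Ligand charges: 2×nitrato (-1 each), 2×azido (-1 each), 1×acetylacetonato (-1 each); total -5. So Cd + (-5) = 3−, giving Cd = +2.
The complex ion is anionic, so cadmium takes the -ate form cadmate(II).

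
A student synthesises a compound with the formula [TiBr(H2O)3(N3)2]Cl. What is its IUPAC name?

The 1 chloride counter-ion carries a total charge of -1, so each complex ion is 1+.
Ligand charges: 1×bromo (-1 each), 2×azido (-1 each), 3×aqua (neutral); total -3. So Ti + (-3) = 1+, giving Ti = +4.
Ligands are named alphabetically: aqua before azido before bromo.

triaquadiazidobromotitanium(IV) chloride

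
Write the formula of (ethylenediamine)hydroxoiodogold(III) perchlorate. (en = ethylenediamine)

[Au(en)I(OH)]ClO4

Ligands: 1 iodo (I, -1), 1 ethylenediamine (en, neutral), 1 hydroxo (OH, -1). Ligand charge sum = -2.
Charge balance with perchlorate (-1) requires 1 complex ion per 1 perchlorate.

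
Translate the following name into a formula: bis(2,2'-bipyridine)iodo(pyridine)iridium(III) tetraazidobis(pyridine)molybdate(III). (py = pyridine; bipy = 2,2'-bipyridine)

[Ir(bipy)2I(py)][Mo(N3)4(py)2]2

Cation [Ir…]: ligand charges -1, Ir(III) ⇒ ion charge 2+.
Anion [Mo…]: ligand charges -4, Mo(III) ⇒ ion charge 1−.
One 2+ cation requires 2 of the 1− anion.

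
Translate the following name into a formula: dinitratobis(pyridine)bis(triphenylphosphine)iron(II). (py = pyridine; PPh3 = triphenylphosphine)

Ligands: 2 pyridine (py, neutral), 2 nitrato (NO3, -1), 2 triphenylphosphine (PPh3, neutral). Ligand charge sum = -2.
With Fe in oxidation state +2, the complex ion is [Fe...].

[Fe(NO3)2(PPh3)2(py)2]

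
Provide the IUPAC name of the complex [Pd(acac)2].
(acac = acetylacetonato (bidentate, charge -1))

There is no counter-ion, so the complex is neutral overall.
Ligand charges: 2×acetylacetonato (-1 each); total -2. So Pd + (-2) = 0, giving Pd = +2.

bis(acetylacetonato)palladium(II)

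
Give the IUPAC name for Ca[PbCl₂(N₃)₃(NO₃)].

calcium triazidodichloronitratoplumbate(IV)

The 1 calcium counter-ion carries a total charge of +2, so each complex ion is 2−.
Ligand charges: 2×chloro (-1 each), 3×azido (-1 each), 1×nitrato (-1 each); total -6. So Pb + (-6) = 2−, giving Pb = +4.
The complex ion is anionic, so lead takes the -ate form plumbate(IV).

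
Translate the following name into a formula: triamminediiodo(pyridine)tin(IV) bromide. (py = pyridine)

[SnI2(NH3)3(py)]Br2

Ligands: 3 ammine (NH3, neutral), 1 pyridine (py, neutral), 2 iodo (I, -1). Ligand charge sum = -2.
With Sn in oxidation state +4, the complex ion is [Sn...]^2+.
Charge balance with bromide (-1) requires 1 complex ion per 2 bromide.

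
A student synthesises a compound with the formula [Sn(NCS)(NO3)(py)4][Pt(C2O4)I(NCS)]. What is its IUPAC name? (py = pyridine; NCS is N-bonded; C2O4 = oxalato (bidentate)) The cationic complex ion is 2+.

isothiocyanatonitratotetrakis(pyridine)tin(IV) iodoisothiocyanatooxalatoplatinate(II)

Both ions are complex: the cation is named first with the plain metal name, the anion second with the -ate form; each ion's ligands are alphabetised independently.
The complex cation is given as 2+; its ligand charges sum to -2, so Sn = +4.
A 1:1 salt means the anion carries the equal and opposite charge, 2−.
Anion: ligand charges sum to -4; for the ion to be 2−, Pt = +2.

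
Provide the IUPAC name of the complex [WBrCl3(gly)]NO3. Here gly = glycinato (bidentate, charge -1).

bromotrichloro(glycinato)tungsten(VI) nitrate

The 1 nitrate counter-ion carries a total charge of -1, so each complex ion is 1+.
Ligand charges: 1×bromo (-1 each), 3×chloro (-1 each), 1×glycinato (-1 each); total -5. So W + (-5) = 1+, giving W = +6.
Ligands are named alphabetically: bromo before chloro before glycinato.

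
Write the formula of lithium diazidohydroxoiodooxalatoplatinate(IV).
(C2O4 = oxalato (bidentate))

Li2[Pt(C2O4)I(N3)2(OH)]

Ligands: 1 iodo (I, -1), 1 hydroxo (OH, -1), 2 azido (N3, -1), 1 oxalato (C2O4, -2). Ligand charge sum = -6.
With Pt in oxidation state +4, the complex ion is [Pt...]^2−.
Charge balance with lithium (+1) requires 1 complex ion per 2 lithium.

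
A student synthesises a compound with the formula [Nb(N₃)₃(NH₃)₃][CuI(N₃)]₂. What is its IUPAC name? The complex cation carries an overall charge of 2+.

triamminetriazidoniobium(V) azidoiodocuprate(I)

Both ions are complex: the cation is named first with the plain metal name, the anion second with the -ate form; each ion's ligands are alphabetised independently.
The complex cation is given as 2+; its ligand charges sum to -3, so Nb = +5.
With 2 anions per cation, each anion must be 2/2 = 1−.
Anion: ligand charges sum to -2; for the ion to be 1−, Cu = +1.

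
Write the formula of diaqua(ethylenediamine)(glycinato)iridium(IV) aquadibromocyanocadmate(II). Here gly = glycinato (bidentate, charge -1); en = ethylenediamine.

[Ir(en)(gly)(H2O)2][CdBr2(CN)(H2O)]3

Cation [Ir…]: ligand charges -1, Ir(IV) ⇒ ion charge 3+.
Anion [Cd…]: ligand charges -3, Cd(II) ⇒ ion charge 1−.
One 3+ cation requires 3 of the 1− anion.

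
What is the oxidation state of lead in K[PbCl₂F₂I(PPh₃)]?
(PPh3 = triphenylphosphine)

+4

1 potassium outside the brackets (+1 each) → the complex ion is 1−.
Ligand charges: 2×Cl = -2; 2×F = -2; 1×PPh3 neutral; 1×I = -1; sum -5.
Pb + (-5) = 1− ⇒ Pb is +4.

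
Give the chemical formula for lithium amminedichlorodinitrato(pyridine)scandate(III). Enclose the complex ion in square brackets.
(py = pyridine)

Ligands: 1 pyridine (py, neutral), 2 nitrato (NO3, -1), 1 ammine (NH3, neutral), 2 chloro (Cl, -1). Ligand charge sum = -4.
With Sc in oxidation state +3, the complex ion is [Sc...]^1−.
Charge balance with lithium (+1) requires 1 complex ion per 1 lithium.

Li[ScCl2(NH3)(NO3)2(py)]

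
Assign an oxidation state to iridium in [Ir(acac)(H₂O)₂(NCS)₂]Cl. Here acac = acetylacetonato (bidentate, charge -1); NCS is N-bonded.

+4

1 chloride outside the brackets (-1 each) → the complex ion is 1+.
Ligand charges: 2×H2O neutral; 1×acac = -1; 2×NCS = -2; sum -3.
Ir + (-3) = 1+ ⇒ Ir is +4.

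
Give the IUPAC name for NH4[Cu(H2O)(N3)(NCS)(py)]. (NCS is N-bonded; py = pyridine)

The 1 ammonium counter-ion carries a total charge of +1, so each complex ion is 1−.
Ligand charges: 1×aqua (neutral), 1×isothiocyanato (-1 each), 1×azido (-1 each), 1×pyridine (neutral); total -2. So Cu + (-2) = 1−, giving Cu = +1.
Ligands are named alphabetically: aqua before azido before isothiocyanato before pyridine.
The complex ion is anionic, so copper takes the -ate form cuprate(I).

ammonium aquaazidoisothiocyanato(pyridine)cuprate(I)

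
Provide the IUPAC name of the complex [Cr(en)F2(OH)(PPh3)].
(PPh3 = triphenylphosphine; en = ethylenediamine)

(ethylenediamine)difluorohydroxo(triphenylphosphine)chromium(III)

There is no counter-ion, so the complex is neutral overall.
Ligand charges: 1×triphenylphosphine (neutral), 1×hydroxo (-1 each), 1×ethylenediamine (neutral), 2×fluoro (-1 each); total -3. So Cr + (-3) = 0, giving Cr = +3.
Ligands are named alphabetically: ethylenediamine before fluoro before hydroxo before triphenylphosphine.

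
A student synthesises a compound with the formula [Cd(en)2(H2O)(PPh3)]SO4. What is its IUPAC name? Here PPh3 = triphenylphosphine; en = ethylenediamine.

The 1 sulfate counter-ion carries a total charge of -2, so each complex ion is 2+.
Ligand charges: 1×aqua (neutral), 1×triphenylphosphine (neutral), 2×ethylenediamine (neutral); total 0. So Cd + (0) = 2+, giving Cd = +2.
Ligands are named alphabetically: aqua before ethylenediamine before triphenylphosphine.

aquabis(ethylenediamine)(triphenylphosphine)cadmium(II) sulfate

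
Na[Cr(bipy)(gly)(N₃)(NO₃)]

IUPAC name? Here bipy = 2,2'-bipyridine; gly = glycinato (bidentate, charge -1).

sodium azido(2,2'-bipyridine)(glycinato)nitratochromate(II)

The 1 sodium counter-ion carries a total charge of +1, so each complex ion is 1−.
Ligand charges: 1×nitrato (-1 each), 1×2,2'-bipyridine (neutral), 1×glycinato (-1 each), 1×azido (-1 each); total -3. So Cr + (-3) = 1−, giving Cr = +2.
Ligands are named alphabetically: azido before bipyridine before glycinato before nitrato.
The complex ion is anionic, so chromium takes the -ate form chromate(II).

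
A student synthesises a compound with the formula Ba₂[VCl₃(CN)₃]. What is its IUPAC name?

The 2 barium counter-ions carry a total charge of +4, so each complex ion is 4−.
Ligand charges: 3×chloro (-1 each), 3×cyano (-1 each); total -6. So V + (-6) = 4−, giving V = +2.
Ligands are named alphabetically: chloro before cyano.
The complex ion is anionic, so vanadium takes the -ate form vanadate(II).

barium trichlorotricyanovanadate(II)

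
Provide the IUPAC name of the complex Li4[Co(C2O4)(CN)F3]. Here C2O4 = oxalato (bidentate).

lithium cyanotrifluorooxalatocobaltate(II)

The 4 lithium counter-ions carry a total charge of +4, so each complex ion is 4−.
Ligand charges: 3×fluoro (-1 each), 1×oxalato (-2 each), 1×cyano (-1 each); total -6. So Co + (-6) = 4−, giving Co = +2.
The complex ion is anionic, so cobalt takes the -ate form cobaltate(II).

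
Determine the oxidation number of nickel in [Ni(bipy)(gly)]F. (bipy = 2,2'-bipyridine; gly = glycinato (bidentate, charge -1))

+2

1 fluoride outside the brackets (-1 each) → the complex ion is 1+.
Ligand charges: 1×bipy neutral; 1×gly = -1; sum -1.
Ni + (-1) = 1+ ⇒ Ni is +2.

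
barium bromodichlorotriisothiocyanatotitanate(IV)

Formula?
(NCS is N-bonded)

Ba[TiBrCl2(NCS)3]

Ligands: 1 bromo (Br, -1), 2 chloro (Cl, -1), 3 isothiocyanato (NCS, -1). Ligand charge sum = -6.
With Ti in oxidation state +4, the complex ion is [Ti...]^2−.
Charge balance with barium (+2) requires 1 complex ion per 1 barium.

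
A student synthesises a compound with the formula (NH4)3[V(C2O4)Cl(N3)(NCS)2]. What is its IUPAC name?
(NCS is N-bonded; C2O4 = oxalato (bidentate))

The 3 ammonium counter-ions carry a total charge of +3, so each complex ion is 3−.
Ligand charges: 1×chloro (-1 each), 1×azido (-1 each), 2×isothiocyanato (-1 each), 1×oxalato (-2 each); total -6. So V + (-6) = 3−, giving V = +3.
The complex ion is anionic, so vanadium takes the -ate form vanadate(III).

ammonium azidochlorodiisothiocyanatooxalatovanadate(III)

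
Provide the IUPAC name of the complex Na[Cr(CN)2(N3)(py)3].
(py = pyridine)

The 1 sodium counter-ion carries a total charge of +1, so each complex ion is 1−.
Ligand charges: 2×cyano (-1 each), 3×pyridine (neutral), 1×azido (-1 each); total -3. So Cr + (-3) = 1−, giving Cr = +2.
The complex ion is anionic, so chromium takes the -ate form chromate(II).

sodium azidodicyanotris(pyridine)chromate(II)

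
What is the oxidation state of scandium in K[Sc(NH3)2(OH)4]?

+3

1 potassium outside the brackets (+1 each) → the complex ion is 1−.
Ligand charges: 2×NH3 neutral; 4×OH = -4; sum -4.
Sc + (-4) = 1− ⇒ Sc is +3.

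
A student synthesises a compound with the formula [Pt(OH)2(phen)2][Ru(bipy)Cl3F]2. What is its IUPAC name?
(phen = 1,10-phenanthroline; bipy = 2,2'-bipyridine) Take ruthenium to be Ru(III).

Both ions are complex: the cation is named first with the plain metal name, the anion second with the -ate form; each ion's ligands are alphabetised independently.
Ru is given as +3; the anion's ligand charges sum to -4, so the complex anion is 1−.
With 2 anions per cation, the cation must be 2×1 = 2+.
Cation: ligand charges sum to -2; for the ion to be 2+, Pt = +4.

dihydroxobis(1,10-phenanthroline)platinum(IV) (2,2'-bipyridine)trichlorofluororuthenate(III)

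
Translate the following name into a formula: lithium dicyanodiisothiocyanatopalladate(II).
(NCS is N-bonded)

Li2[Pd(CN)2(NCS)2]

Ligands: 2 cyano (CN, -1), 2 isothiocyanato (NCS, -1). Ligand charge sum = -4.
With Pd in oxidation state +2, the complex ion is [Pd...]^2−.
Charge balance with lithium (+1) requires 1 complex ion per 2 lithium.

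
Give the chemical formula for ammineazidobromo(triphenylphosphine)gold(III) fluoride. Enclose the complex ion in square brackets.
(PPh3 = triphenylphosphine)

[AuBr(N3)(NH3)(PPh3)]F

Ligands: 1 ammine (NH3, neutral), 1 bromo (Br, -1), 1 azido (N3, -1), 1 triphenylphosphine (PPh3, neutral). Ligand charge sum = -2.
With Au in oxidation state +3, the complex ion is [Au...]^1+.
Charge balance with fluoride (-1) requires 1 complex ion per 1 fluoride.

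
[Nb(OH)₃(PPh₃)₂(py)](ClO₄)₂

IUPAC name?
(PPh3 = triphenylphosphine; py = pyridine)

trihydroxo(pyridine)bis(triphenylphosphine)niobium(V) perchlorate

The 2 perchlorate counter-ions carry a total charge of -2, so each complex ion is 2+.
Ligand charges: 2×triphenylphosphine (neutral), 3×hydroxo (-1 each), 1×pyridine (neutral); total -3. So Nb + (-3) = 2+, giving Nb = +5.
Ligands are named alphabetically: hydroxo before pyridine before triphenylphosphine.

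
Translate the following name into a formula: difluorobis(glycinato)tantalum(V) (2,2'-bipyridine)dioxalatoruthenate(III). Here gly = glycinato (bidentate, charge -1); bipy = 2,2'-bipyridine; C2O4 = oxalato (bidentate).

Cation [Ta…]: ligand charges -4, Ta(V) ⇒ ion charge 1+.
Anion [Ru…]: ligand charges -4, Ru(III) ⇒ ion charge 1−.
One 1+ cation balances one 1− anion.

[TaF2(gly)2][Ru(bipy)(C2O4)2]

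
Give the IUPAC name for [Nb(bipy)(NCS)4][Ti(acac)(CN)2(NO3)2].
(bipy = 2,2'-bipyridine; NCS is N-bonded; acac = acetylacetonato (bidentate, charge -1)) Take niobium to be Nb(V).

Both ions are complex: the cation is named first with the plain metal name, the anion second with the -ate form; each ion's ligands are alphabetised independently.
Nb is given as +5; the cation's ligand charges sum to -4, so the complex cation is 1+.
A 1:1 salt means the anion carries the equal and opposite charge, 1−.
Anion: ligand charges sum to -5; for the ion to be 1−, Ti = +4.

(2,2'-bipyridine)tetraisothiocyanatoniobium(V) (acetylacetonato)dicyanodinitratotitanate(IV)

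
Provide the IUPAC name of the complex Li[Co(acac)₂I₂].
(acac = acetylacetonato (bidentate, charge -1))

lithium bis(acetylacetonato)diiodocobaltate(III)

The 1 lithium counter-ion carries a total charge of +1, so each complex ion is 1−.
Ligand charges: 2×acetylacetonato (-1 each), 2×iodo (-1 each); total -4. So Co + (-4) = 1−, giving Co = +3.
Ligands are named alphabetically: acetylacetonato before iodo.
The complex ion is anionic, so cobalt takes the -ate form cobaltate(III).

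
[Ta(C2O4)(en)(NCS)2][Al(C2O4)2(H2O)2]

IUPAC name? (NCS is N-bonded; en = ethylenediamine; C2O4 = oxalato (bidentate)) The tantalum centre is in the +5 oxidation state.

(ethylenediamine)diisothiocyanatooxalatotantalum(V) diaquadioxalatoaluminate(III)

Ta is given as +5; the cation's ligand charges sum to -4, so the complex cation is 1+.
A 1:1 salt means the anion carries the equal and opposite charge, 1−.
Anion: ligand charges sum to -4; for the ion to be 1−, Al = +3.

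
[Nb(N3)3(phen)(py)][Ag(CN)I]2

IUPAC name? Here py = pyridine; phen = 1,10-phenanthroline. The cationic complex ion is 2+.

triazido(1,10-phenanthroline)(pyridine)niobium(V) cyanoiodoargentate(I)

The complex cation is given as 2+; its ligand charges sum to -3, so Nb = +5.
With 2 anions per cation, each anion must be 2/2 = 1−.
Anion: ligand charges sum to -2; for the ion to be 1−, Ag = +1.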